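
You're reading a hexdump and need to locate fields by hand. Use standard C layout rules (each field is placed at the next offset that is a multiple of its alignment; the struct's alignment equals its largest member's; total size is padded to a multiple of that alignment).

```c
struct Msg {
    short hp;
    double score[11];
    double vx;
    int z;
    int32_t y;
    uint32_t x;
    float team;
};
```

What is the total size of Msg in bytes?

120 bytes

0..2  hp  (2B, 2-aligned)
2..8  -- padding (6B)
8..96  score  (88B, 8-aligned)
96..104  vx  (8B, 8-aligned)
104..108  z  (4B, 4-aligned)
108..112  y  (4B, 4-aligned)
112..116  x  (4B, 4-aligned)
116..120  team  (4B, 4-aligned)
sizeof = 120, alignof = 8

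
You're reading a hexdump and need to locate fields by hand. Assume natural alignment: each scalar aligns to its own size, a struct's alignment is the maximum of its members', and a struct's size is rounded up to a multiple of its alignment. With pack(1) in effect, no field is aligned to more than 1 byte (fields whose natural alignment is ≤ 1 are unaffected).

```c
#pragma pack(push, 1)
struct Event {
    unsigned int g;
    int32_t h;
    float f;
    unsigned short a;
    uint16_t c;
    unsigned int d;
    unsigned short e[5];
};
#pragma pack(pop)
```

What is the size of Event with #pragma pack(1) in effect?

@0: g [4B, align 1] → 4
@4: h [4B, align 1] → 8
@8: f [4B, align 1] → 12
@12: a [2B, align 1] → 14
@14: c [2B, align 1] → 16
@16: d [4B, align 1] → 20
@20: e [10B, align 1] → 30
size 30, align 1

30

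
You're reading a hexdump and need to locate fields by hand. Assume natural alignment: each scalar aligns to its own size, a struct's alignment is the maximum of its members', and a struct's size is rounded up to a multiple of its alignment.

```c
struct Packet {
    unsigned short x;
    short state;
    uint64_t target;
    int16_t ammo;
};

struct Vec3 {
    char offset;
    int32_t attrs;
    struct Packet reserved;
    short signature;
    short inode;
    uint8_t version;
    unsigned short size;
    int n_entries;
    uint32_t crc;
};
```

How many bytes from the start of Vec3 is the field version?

Packet: x at 0 (size 2, align 2) → ends 2; state at 2 (size 2, align 2) → ends 4; pad 4 to align 8 for target; target at 8 (size 8, align 8) → ends 16; ammo at 16 (size 2, align 2) → ends 18; tail pad 6 to reach multiple of 8; total 24 bytes, alignment 8
offset at 0 (size 1, align 1) → ends 1
pad 3 to align 4 for attrs
attrs at 4 (size 4, align 4) → ends 8
reserved at 8 (size 24, align 8) → ends 32
signature at 32 (size 2, align 2) → ends 34
inode at 34 (size 2, align 2) → ends 36
version at 36 (size 1, align 1) → ends 37

36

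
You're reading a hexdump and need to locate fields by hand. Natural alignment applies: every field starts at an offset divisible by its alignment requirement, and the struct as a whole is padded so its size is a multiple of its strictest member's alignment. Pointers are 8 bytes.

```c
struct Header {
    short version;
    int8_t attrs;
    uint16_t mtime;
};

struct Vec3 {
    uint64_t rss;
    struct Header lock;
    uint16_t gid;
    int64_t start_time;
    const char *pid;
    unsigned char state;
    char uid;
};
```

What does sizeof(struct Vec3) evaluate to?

40

Header: @0: version [2B, align 2] → 2; @2: attrs [1B, align 1] → 3; +1 pad (align 2); @4: mtime [2B, align 2] → 6; size 6, align 2
@0: rss [8B, align 8] → 8
@8: lock [6B, align 2] → 14
@14: gid [2B, align 2] → 16
@16: start_time [8B, align 8] → 24
@24: pid [8B, align 8] → 32
@32: state [1B, align 1] → 33
@33: uid [1B, align 1] → 34
+6 tail pad (align 8)
size 40, align 8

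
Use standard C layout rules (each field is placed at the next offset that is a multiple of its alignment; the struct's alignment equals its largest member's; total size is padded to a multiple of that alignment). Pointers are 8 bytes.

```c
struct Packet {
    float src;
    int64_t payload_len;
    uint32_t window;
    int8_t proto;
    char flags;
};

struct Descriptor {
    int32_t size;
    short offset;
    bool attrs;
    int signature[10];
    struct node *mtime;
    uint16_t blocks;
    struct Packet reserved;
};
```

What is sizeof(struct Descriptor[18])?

Packet: src at 0 (size 4, align 4) → ends 4; pad 4 to align 8 for payload_len; payload_len at 8 (size 8, align 8) → ends 16; window at 16 (size 4, align 4) → ends 20; proto at 20 (size 1, align 1) → ends 21; flags at 21 (size 1, align 1) → ends 22; tail pad 2 to reach multiple of 8; total 24 bytes, alignment 8
size at 0 (size 4, align 4) → ends 4
offset at 4 (size 2, align 2) → ends 6
attrs at 6 (size 1, align 1) → ends 7
pad 1 to align 4 for signature
signature at 8 (size 40, align 4) → ends 48
mtime at 48 (size 8, align 8) → ends 56
blocks at 56 (size 2, align 2) → ends 58
pad 6 to align 8 for reserved
reserved at 64 (size 24, align 8) → ends 88
total 88 bytes, alignment 8
array of 18: 18 × 88 = 1584

1584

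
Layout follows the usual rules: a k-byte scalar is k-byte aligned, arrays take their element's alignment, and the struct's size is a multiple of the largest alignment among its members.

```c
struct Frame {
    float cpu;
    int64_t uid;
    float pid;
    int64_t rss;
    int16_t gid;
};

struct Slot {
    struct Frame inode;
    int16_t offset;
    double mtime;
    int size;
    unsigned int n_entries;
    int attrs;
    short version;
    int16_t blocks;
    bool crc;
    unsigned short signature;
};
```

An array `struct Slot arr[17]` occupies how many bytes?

Frame: @0: cpu [4B, align 4] → 4; +4 pad (align 8); @8: uid [8B, align 8] → 16; @16: pid [4B, align 4] → 20; +4 pad (align 8); @24: rss [8B, align 8] → 32; @32: gid [2B, align 2] → 34; +6 tail pad (align 8); size 40, align 8
@0: inode [40B, align 8] → 40
@40: offset [2B, align 2] → 42
+6 pad (align 8)
@48: mtime [8B, align 8] → 56
@56: size [4B, align 4] → 60
@60: n_entries [4B, align 4] → 64
@64: attrs [4B, align 4] → 68
@68: version [2B, align 2] → 70
@70: blocks [2B, align 2] → 72
@72: crc [1B, align 1] → 73
+1 pad (align 2)
@74: signature [2B, align 2] → 76
+4 tail pad (align 8)
size 80, align 8
array of 17: 17 × 80 = 1360

1360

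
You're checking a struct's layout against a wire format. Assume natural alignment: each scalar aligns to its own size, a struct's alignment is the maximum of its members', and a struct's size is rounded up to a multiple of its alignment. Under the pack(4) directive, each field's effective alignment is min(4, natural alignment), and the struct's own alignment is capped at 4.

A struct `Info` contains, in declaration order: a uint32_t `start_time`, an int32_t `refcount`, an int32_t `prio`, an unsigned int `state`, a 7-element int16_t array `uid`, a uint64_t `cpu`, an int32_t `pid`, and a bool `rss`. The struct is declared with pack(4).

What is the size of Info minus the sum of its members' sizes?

5

start_time at 0 (size 4, align 4) → ends 4
refcount at 4 (size 4, align 4) → ends 8
prio at 8 (size 4, align 4) → ends 12
state at 12 (size 4, align 4) → ends 16
uid at 16 (size 14, align 2) → ends 30
pad 2 to align 4 for cpu
cpu at 32 (size 8, align 4) → ends 40
pid at 40 (size 4, align 4) → ends 44
rss at 44 (size 1, align 1) → ends 45
tail pad 3 to reach multiple of 4
total 48 bytes, alignment 4
data bytes 43, size 48 → padding 5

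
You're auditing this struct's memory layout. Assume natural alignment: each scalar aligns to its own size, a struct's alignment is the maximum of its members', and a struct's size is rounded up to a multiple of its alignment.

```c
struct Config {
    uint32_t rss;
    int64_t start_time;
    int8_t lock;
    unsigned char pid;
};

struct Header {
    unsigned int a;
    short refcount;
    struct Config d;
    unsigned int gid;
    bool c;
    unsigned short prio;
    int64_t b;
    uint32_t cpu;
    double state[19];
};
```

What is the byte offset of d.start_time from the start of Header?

16

Config: @0: rss [4B, align 4] → 4; +4 pad (align 8); @8: start_time [8B, align 8] → 16; @16: lock [1B, align 1] → 17; @17: pid [1B, align 1] → 18; +6 tail pad (align 8); size 24, align 8
@0: a [4B, align 4] → 4
@4: refcount [2B, align 2] → 6
+2 pad (align 8)
@8: d [24B, align 8] → 32
within Config: start_time at 8
8 + 8 = 16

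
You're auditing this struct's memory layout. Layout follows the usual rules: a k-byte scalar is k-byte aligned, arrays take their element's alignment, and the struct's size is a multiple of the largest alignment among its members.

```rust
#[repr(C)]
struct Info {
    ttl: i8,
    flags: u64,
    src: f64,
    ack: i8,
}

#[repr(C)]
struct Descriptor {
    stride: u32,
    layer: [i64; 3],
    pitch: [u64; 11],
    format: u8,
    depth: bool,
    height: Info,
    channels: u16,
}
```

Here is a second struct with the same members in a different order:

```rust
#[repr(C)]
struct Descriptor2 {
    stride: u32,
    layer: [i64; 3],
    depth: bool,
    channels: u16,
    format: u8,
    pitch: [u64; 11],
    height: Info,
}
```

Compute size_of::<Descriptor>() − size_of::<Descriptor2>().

8

Info: @0: ttl [1B, align 1] → 1; +7 pad (align 8); @8: flags [8B, align 8] → 16; @16: src [8B, align 8] → 24; @24: ack [1B, align 1] → 25; +7 tail pad (align 8); size 32, align 8
@0: stride [4B, align 4] → 4
+4 pad (align 8)
@8: layer [24B, align 8] → 32
@32: pitch [88B, align 8] → 120
@120: format [1B, align 1] → 121
@121: depth [1B, align 1] → 122
+6 pad (align 8)
@128: height [32B, align 8] → 160
@160: channels [2B, align 2] → 162
+6 tail pad (align 8)
size 168, align 8
— Descriptor2 —
@0: stride [4B, align 4] → 4
+4 pad (align 8)
@8: layer [24B, align 8] → 32
@32: depth [1B, align 1] → 33
+1 pad (align 2)
@34: channels [2B, align 2] → 36
@36: format [1B, align 1] → 37
+3 pad (align 8)
@40: pitch [88B, align 8] → 128
@128: height [32B, align 8] → 160
size 160, align 8
168 − 160 = 8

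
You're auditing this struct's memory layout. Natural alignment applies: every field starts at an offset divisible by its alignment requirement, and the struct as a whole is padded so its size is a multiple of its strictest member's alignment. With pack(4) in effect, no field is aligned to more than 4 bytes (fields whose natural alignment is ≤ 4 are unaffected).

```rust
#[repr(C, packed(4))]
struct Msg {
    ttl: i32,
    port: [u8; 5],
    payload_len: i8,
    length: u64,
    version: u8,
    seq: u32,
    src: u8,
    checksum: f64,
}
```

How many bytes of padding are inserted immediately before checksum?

3

@0: ttl [4B, align 4] → 4
@4: port [5B, align 1] → 9
@9: payload_len [1B, align 1] → 10
+2 pad (align 4)
@12: length [8B, align 4] → 20
@20: version [1B, align 1] → 21
+3 pad (align 4)
@24: seq [4B, align 4] → 28
@28: src [1B, align 1] → 29
+3 pad (align 4)
@32: checksum [8B, align 4] → 40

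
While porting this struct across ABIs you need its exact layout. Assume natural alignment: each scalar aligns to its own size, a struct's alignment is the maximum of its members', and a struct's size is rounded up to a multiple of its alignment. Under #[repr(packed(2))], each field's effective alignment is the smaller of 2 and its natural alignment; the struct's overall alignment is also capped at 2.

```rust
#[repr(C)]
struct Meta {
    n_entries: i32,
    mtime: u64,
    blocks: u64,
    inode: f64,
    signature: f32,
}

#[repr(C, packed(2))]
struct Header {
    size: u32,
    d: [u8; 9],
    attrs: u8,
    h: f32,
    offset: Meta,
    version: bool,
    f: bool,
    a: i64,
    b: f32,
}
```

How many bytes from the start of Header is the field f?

Meta: @0: n_entries [4B, align 4] → 4; +4 pad (align 8); @8: mtime [8B, align 8] → 16; @16: blocks [8B, align 8] → 24; @24: inode [8B, align 8] → 32; @32: signature [4B, align 4] → 36; +4 tail pad (align 8); size 40, align 8
@0: size [4B, align 2] → 4
@4: d [9B, align 1] → 13
@13: attrs [1B, align 1] → 14
@14: h [4B, align 2] → 18
@18: offset [40B, align 2] → 58
@58: version [1B, align 1] → 59
@59: f [1B, align 1] → 60

59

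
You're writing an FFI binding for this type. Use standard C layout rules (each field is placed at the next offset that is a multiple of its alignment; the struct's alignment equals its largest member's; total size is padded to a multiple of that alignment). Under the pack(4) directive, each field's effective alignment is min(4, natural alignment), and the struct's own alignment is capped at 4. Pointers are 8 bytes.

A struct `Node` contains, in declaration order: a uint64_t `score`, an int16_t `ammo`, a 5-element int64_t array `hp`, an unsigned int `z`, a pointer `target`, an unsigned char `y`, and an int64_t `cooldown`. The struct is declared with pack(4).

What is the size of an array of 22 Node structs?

0..8  score  (8B, 4-aligned)
8..10  ammo  (2B, 2-aligned)
10..12  -- padding (2B)
12..52  hp  (40B, 4-aligned)
52..56  z  (4B, 4-aligned)
56..64  target  (8B, 4-aligned)
64..65  y  (1B, 1-aligned)
65..68  -- padding (3B)
68..76  cooldown  (8B, 4-aligned)
sizeof = 76, alignof = 4
array of 22: 22 × 76 = 1672

1672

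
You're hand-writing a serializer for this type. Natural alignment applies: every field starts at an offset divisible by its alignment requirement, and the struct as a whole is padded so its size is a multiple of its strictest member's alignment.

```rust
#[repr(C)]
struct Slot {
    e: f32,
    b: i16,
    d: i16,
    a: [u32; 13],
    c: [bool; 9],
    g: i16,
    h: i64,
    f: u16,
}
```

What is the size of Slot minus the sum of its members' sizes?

0..4  e  (4B, 4-aligned)
4..6  b  (2B, 2-aligned)
6..8  d  (2B, 2-aligned)
8..60  a  (52B, 4-aligned)
60..69  c  (9B, 1-aligned)
69..70  -- padding (1B)
70..72  g  (2B, 2-aligned)
72..80  h  (8B, 8-aligned)
80..82  f  (2B, 2-aligned)
82..88  -- tail padding (6B)
sizeof = 88, alignof = 8
data bytes 81, size 88 → padding 7

7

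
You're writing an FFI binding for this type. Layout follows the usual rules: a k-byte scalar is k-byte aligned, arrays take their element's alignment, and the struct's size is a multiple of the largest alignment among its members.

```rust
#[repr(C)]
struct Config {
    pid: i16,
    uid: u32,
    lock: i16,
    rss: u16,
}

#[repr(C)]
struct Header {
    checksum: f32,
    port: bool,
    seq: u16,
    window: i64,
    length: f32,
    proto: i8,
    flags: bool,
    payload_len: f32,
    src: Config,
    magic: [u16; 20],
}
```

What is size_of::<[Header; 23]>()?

Config: @0: pid [2B, align 2] → 2; +2 pad (align 4); @4: uid [4B, align 4] → 8; @8: lock [2B, align 2] → 10; @10: rss [2B, align 2] → 12; size 12, align 4
@0: checksum [4B, align 4] → 4
@4: port [1B, align 1] → 5
+1 pad (align 2)
@6: seq [2B, align 2] → 8
@8: window [8B, align 8] → 16
@16: length [4B, align 4] → 20
@20: proto [1B, align 1] → 21
@21: flags [1B, align 1] → 22
+2 pad (align 4)
@24: payload_len [4B, align 4] → 28
@28: src [12B, align 4] → 40
@40: magic [40B, align 2] → 80
size 80, align 8
array of 23: 23 × 80 = 1840

1840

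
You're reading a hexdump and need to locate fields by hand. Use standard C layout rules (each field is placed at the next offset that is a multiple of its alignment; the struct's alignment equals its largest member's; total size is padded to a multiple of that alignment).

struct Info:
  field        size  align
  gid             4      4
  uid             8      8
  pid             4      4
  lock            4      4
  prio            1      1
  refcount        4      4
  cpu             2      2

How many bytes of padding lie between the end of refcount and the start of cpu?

gid at 0 (size 4, align 4) → ends 4
pad 4 to align 8 for uid
uid at 8 (size 8, align 8) → ends 16
pid at 16 (size 4, align 4) → ends 20
lock at 20 (size 4, align 4) → ends 24
prio at 24 (size 1, align 1) → ends 25
pad 3 to align 4 for refcount
refcount at 28 (size 4, align 4) → ends 32
cpu at 32 (size 2, align 2) → ends 34

0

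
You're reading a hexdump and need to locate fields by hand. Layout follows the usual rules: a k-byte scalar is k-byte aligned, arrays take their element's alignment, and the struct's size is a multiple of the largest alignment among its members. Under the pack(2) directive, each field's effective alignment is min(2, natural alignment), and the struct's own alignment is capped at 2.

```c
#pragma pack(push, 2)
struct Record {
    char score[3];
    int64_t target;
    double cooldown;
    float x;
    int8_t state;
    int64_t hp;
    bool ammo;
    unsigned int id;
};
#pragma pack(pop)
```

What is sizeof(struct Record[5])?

200

@0: score [3B, align 1] → 3
+1 pad (align 2)
@4: target [8B, align 2] → 12
@12: cooldown [8B, align 2] → 20
@20: x [4B, align 2] → 24
@24: state [1B, align 1] → 25
+1 pad (align 2)
@26: hp [8B, align 2] → 34
@34: ammo [1B, align 1] → 35
+1 pad (align 2)
@36: id [4B, align 2] → 40
size 40, align 2
array of 5: 5 × 40 = 200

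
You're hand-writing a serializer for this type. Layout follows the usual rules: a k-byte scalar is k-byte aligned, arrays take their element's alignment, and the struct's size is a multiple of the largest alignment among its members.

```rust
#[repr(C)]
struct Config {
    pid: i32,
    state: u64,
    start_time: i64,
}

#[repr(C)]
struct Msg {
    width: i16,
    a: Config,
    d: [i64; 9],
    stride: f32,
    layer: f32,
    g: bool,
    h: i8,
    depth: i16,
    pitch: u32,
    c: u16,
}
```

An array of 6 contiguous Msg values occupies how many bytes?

768

Config: pid at 0 (size 4, align 4) → ends 4; pad 4 to align 8 for state; state at 8 (size 8, align 8) → ends 16; start_time at 16 (size 8, align 8) → ends 24; total 24 bytes, alignment 8
width at 0 (size 2, align 2) → ends 2
pad 6 to align 8 for a
a at 8 (size 24, align 8) → ends 32
d at 32 (size 72, align 8) → ends 104
stride at 104 (size 4, align 4) → ends 108
layer at 108 (size 4, align 4) → ends 112
g at 112 (size 1, align 1) → ends 113
h at 113 (size 1, align 1) → ends 114
depth at 114 (size 2, align 2) → ends 116
pitch at 116 (size 4, align 4) → ends 120
c at 120 (size 2, align 2) → ends 122
tail pad 6 to reach multiple of 8
total 128 bytes, alignment 8
array of 6: 6 × 128 = 768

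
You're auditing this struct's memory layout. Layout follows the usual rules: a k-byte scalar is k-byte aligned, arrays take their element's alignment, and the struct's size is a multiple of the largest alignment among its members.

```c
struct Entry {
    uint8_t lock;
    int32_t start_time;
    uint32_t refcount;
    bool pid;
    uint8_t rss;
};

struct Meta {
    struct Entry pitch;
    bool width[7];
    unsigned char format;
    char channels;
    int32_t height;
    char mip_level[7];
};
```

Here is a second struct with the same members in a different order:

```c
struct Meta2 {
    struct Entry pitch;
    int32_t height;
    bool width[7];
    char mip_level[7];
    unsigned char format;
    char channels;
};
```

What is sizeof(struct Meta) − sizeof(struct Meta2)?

Entry: lock at 0 (size 1, align 1) → ends 1; pad 3 to align 4 for start_time; start_time at 4 (size 4, align 4) → ends 8; refcount at 8 (size 4, align 4) → ends 12; pid at 12 (size 1, align 1) → ends 13; rss at 13 (size 1, align 1) → ends 14; tail pad 2 to reach multiple of 4; total 16 bytes, alignment 4
pitch at 0 (size 16, align 4) → ends 16
width at 16 (size 7, align 1) → ends 23
format at 23 (size 1, align 1) → ends 24
channels at 24 (size 1, align 1) → ends 25
pad 3 to align 4 for height
height at 28 (size 4, align 4) → ends 32
mip_level at 32 (size 7, align 1) → ends 39
tail pad 1 to reach multiple of 4
total 40 bytes, alignment 4
— Meta2 —
pitch at 0 (size 16, align 4) → ends 16
height at 16 (size 4, align 4) → ends 20
width at 20 (size 7, align 1) → ends 27
mip_level at 27 (size 7, align 1) → ends 34
format at 34 (size 1, align 1) → ends 35
channels at 35 (size 1, align 1) → ends 36
total 36 bytes, alignment 4
40 − 36 = 4

4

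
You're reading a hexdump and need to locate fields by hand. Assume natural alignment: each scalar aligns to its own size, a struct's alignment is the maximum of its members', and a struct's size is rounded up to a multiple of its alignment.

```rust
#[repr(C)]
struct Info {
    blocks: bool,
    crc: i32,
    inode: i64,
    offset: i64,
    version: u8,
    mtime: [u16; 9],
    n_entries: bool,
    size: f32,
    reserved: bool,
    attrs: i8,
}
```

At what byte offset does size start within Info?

blocks at 0 (size 1, align 1) → ends 1
pad 3 to align 4 for crc
crc at 4 (size 4, align 4) → ends 8
inode at 8 (size 8, align 8) → ends 16
offset at 16 (size 8, align 8) → ends 24
version at 24 (size 1, align 1) → ends 25
pad 1 to align 2 for mtime
mtime at 26 (size 18, align 2) → ends 44
n_entries at 44 (size 1, align 1) → ends 45
pad 3 to align 4 for size
size at 48 (size 4, align 4) → ends 52

48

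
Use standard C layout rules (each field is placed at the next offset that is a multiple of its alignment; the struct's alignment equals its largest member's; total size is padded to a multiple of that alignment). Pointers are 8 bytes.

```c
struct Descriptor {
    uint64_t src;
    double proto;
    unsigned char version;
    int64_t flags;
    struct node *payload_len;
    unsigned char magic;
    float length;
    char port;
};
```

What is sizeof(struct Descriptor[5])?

280

0..8  src  (8B, 8-aligned)
8..16  proto  (8B, 8-aligned)
16..17  version  (1B, 1-aligned)
17..24  -- padding (7B)
24..32  flags  (8B, 8-aligned)
32..40  payload_len  (8B, 8-aligned)
40..41  magic  (1B, 1-aligned)
41..44  -- padding (3B)
44..48  length  (4B, 4-aligned)
48..49  port  (1B, 1-aligned)
49..56  -- tail padding (7B)
sizeof = 56, alignof = 8
array of 5: 5 × 56 = 280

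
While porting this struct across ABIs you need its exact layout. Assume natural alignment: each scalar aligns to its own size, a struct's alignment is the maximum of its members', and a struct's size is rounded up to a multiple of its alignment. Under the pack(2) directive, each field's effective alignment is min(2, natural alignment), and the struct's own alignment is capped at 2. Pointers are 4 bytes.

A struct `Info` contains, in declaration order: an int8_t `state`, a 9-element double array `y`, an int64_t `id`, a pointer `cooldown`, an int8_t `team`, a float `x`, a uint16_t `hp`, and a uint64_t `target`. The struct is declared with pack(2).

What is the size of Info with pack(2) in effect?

@0: state [1B, align 1] → 1
+1 pad (align 2)
@2: y [72B, align 2] → 74
@74: id [8B, align 2] → 82
@82: cooldown [4B, align 2] → 86
@86: team [1B, align 1] → 87
+1 pad (align 2)
@88: x [4B, align 2] → 92
@92: hp [2B, align 2] → 94
@94: target [8B, align 2] → 102
size 102, align 2

102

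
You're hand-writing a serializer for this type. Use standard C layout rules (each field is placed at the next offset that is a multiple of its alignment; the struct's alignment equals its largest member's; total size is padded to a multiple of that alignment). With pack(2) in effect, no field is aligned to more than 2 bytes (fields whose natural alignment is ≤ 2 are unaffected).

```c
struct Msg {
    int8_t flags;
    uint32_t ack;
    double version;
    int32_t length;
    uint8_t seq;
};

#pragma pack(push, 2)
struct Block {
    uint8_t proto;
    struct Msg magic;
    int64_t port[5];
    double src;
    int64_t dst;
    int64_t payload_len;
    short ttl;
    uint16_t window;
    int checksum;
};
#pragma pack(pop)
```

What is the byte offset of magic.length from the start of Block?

Msg: 0..1  flags  (1B, 1-aligned); 1..4  -- padding (3B); 4..8  ack  (4B, 4-aligned); 8..16  version  (8B, 8-aligned); 16..20  length  (4B, 4-aligned); 20..21  seq  (1B, 1-aligned); 21..24  -- tail padding (3B); sizeof = 24, alignof = 8
0..1  proto  (1B, 1-aligned)
1..2  -- padding (1B)
2..26  magic  (24B, 2-aligned)
within Msg: length at 16
2 + 16 = 18

18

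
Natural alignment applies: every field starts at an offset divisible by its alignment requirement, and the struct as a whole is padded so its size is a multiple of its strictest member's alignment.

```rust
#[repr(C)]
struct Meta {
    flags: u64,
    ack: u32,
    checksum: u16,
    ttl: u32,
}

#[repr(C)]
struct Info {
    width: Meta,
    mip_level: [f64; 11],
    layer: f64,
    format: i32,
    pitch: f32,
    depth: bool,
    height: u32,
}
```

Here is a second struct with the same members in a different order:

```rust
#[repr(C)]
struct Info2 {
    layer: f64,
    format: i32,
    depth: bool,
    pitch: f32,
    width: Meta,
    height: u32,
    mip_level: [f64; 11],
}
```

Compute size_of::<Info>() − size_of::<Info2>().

-8

Meta: 0..8  flags  (8B, 8-aligned); 8..12  ack  (4B, 4-aligned); 12..14  checksum  (2B, 2-aligned); 14..16  -- padding (2B); 16..20  ttl  (4B, 4-aligned); 20..24  -- tail padding (4B); sizeof = 24, alignof = 8
0..24  width  (24B, 8-aligned)
24..112  mip_level  (88B, 8-aligned)
112..120  layer  (8B, 8-aligned)
120..124  format  (4B, 4-aligned)
124..128  pitch  (4B, 4-aligned)
128..129  depth  (1B, 1-aligned)
129..132  -- padding (3B)
132..136  height  (4B, 4-aligned)
sizeof = 136, alignof = 8
— Info2 —
0..8  layer  (8B, 8-aligned)
8..12  format  (4B, 4-aligned)
12..13  depth  (1B, 1-aligned)
13..16  -- padding (3B)
16..20  pitch  (4B, 4-aligned)
20..24  -- padding (4B)
24..48  width  (24B, 8-aligned)
48..52  height  (4B, 4-aligned)
52..56  -- padding (4B)
56..144  mip_level  (88B, 8-aligned)
sizeof = 144, alignof = 8
136 − 144 = -8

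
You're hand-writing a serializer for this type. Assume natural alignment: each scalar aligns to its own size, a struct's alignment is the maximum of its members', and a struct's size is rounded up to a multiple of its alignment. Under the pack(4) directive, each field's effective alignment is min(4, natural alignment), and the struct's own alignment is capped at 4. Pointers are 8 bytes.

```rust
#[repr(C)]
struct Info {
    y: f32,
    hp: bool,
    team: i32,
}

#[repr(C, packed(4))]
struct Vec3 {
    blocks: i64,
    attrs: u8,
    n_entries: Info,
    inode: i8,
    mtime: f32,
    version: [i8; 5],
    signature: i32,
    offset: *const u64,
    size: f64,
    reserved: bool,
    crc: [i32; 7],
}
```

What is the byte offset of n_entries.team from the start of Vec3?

20

Info: y at 0 (size 4, align 4) → ends 4; hp at 4 (size 1, align 1) → ends 5; pad 3 to align 4 for team; team at 8 (size 4, align 4) → ends 12; total 12 bytes, alignment 4
blocks at 0 (size 8, align 4) → ends 8
attrs at 8 (size 1, align 1) → ends 9
pad 3 to align 4 for n_entries
n_entries at 12 (size 12, align 4) → ends 24
within Info: team at 8
12 + 8 = 20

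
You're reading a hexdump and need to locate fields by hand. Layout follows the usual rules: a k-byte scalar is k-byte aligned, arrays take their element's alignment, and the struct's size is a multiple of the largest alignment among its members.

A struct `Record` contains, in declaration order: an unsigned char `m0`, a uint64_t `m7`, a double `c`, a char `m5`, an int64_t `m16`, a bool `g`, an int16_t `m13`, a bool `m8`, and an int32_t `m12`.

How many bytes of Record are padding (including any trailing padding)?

22

m0 at 0 (size 1, align 1) → ends 1
pad 7 to align 8 for m7
m7 at 8 (size 8, align 8) → ends 16
c at 16 (size 8, align 8) → ends 24
m5 at 24 (size 1, align 1) → ends 25
pad 7 to align 8 for m16
m16 at 32 (size 8, align 8) → ends 40
g at 40 (size 1, align 1) → ends 41
pad 1 to align 2 for m13
m13 at 42 (size 2, align 2) → ends 44
m8 at 44 (size 1, align 1) → ends 45
pad 3 to align 4 for m12
m12 at 48 (size 4, align 4) → ends 52
tail pad 4 to reach multiple of 8
total 56 bytes, alignment 8
data bytes 34, size 56 → padding 22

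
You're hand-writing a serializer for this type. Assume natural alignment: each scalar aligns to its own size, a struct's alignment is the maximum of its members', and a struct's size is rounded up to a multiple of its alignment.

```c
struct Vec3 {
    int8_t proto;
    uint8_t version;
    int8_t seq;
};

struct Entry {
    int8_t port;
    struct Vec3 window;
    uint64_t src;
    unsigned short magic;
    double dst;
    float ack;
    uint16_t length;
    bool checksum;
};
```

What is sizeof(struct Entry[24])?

960

Vec3: 0..1  proto  (1B, 1-aligned); 1..2  version  (1B, 1-aligned); 2..3  seq  (1B, 1-aligned); sizeof = 3, alignof = 1
0..1  port  (1B, 1-aligned)
1..4  window  (3B, 1-aligned)
4..8  -- padding (4B)
8..16  src  (8B, 8-aligned)
16..18  magic  (2B, 2-aligned)
18..24  -- padding (6B)
24..32  dst  (8B, 8-aligned)
32..36  ack  (4B, 4-aligned)
36..38  length  (2B, 2-aligned)
38..39  checksum  (1B, 1-aligned)
39..40  -- tail padding (1B)
sizeof = 40, alignof = 8
array of 24: 24 × 40 = 960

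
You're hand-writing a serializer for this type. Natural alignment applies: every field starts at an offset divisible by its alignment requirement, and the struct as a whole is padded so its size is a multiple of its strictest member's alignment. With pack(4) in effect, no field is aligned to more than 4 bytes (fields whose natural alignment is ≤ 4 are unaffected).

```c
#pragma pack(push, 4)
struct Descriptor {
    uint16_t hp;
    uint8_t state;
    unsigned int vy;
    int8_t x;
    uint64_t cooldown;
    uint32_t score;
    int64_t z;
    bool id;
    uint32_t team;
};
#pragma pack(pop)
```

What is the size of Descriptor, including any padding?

@0: hp [2B, align 2] → 2
@2: state [1B, align 1] → 3
+1 pad (align 4)
@4: vy [4B, align 4] → 8
@8: x [1B, align 1] → 9
+3 pad (align 4)
@12: cooldown [8B, align 4] → 20
@20: score [4B, align 4] → 24
@24: z [8B, align 4] → 32
@32: id [1B, align 1] → 33
+3 pad (align 4)
@36: team [4B, align 4] → 40
size 40, align 4

40 bytes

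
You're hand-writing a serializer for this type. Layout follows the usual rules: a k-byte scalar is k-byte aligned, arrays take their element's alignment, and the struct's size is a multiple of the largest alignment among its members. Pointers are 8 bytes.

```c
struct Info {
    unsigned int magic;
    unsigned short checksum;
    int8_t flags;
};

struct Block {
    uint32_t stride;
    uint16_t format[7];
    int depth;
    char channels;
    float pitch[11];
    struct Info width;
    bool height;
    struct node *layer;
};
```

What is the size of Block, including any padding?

Info: magic at 0 (size 4, align 4) → ends 4; checksum at 4 (size 2, align 2) → ends 6; flags at 6 (size 1, align 1) → ends 7; tail pad 1 to reach multiple of 4; total 8 bytes, alignment 4
stride at 0 (size 4, align 4) → ends 4
format at 4 (size 14, align 2) → ends 18
pad 2 to align 4 for depth
depth at 20 (size 4, align 4) → ends 24
channels at 24 (size 1, align 1) → ends 25
pad 3 to align 4 for pitch
pitch at 28 (size 44, align 4) → ends 72
width at 72 (size 8, align 4) → ends 80
height at 80 (size 1, align 1) → ends 81
pad 7 to align 8 for layer
layer at 88 (size 8, align 8) → ends 96
total 96 bytes, alignment 8

96 bytes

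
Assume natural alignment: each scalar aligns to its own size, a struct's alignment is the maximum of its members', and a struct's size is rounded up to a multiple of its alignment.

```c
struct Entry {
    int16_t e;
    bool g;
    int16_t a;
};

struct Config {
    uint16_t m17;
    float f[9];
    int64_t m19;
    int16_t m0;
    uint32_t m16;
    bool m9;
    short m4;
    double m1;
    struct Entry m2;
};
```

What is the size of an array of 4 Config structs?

Entry: 0..2  e  (2B, 2-aligned); 2..3  g  (1B, 1-aligned); 3..4  -- padding (1B); 4..6  a  (2B, 2-aligned); sizeof = 6, alignof = 2
0..2  m17  (2B, 2-aligned)
2..4  -- padding (2B)
4..40  f  (36B, 4-aligned)
40..48  m19  (8B, 8-aligned)
48..50  m0  (2B, 2-aligned)
50..52  -- padding (2B)
52..56  m16  (4B, 4-aligned)
56..57  m9  (1B, 1-aligned)
57..58  -- padding (1B)
58..60  m4  (2B, 2-aligned)
60..64  -- padding (4B)
64..72  m1  (8B, 8-aligned)
72..78  m2  (6B, 2-aligned)
78..80  -- tail padding (2B)
sizeof = 80, alignof = 8
array of 4: 4 × 80 = 320

320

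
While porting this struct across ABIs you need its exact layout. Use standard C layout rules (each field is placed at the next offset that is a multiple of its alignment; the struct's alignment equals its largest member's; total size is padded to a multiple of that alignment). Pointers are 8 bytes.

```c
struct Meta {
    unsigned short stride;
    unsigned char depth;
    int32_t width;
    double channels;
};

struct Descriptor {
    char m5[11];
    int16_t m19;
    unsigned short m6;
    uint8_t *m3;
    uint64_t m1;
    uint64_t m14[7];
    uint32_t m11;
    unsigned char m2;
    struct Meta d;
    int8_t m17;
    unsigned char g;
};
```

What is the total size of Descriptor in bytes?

Meta: 0..2  stride  (2B, 2-aligned); 2..3  depth  (1B, 1-aligned); 3..4  -- padding (1B); 4..8  width  (4B, 4-aligned); 8..16  channels  (8B, 8-aligned); sizeof = 16, alignof = 8
0..11  m5  (11B, 1-aligned)
11..12  -- padding (1B)
12..14  m19  (2B, 2-aligned)
14..16  m6  (2B, 2-aligned)
16..24  m3  (8B, 8-aligned)
24..32  m1  (8B, 8-aligned)
32..88  m14  (56B, 8-aligned)
88..92  m11  (4B, 4-aligned)
92..93  m2  (1B, 1-aligned)
93..96  -- padding (3B)
96..112  d  (16B, 8-aligned)
112..113  m17  (1B, 1-aligned)
113..114  g  (1B, 1-aligned)
114..120  -- tail padding (6B)
sizeof = 120, alignof = 8

120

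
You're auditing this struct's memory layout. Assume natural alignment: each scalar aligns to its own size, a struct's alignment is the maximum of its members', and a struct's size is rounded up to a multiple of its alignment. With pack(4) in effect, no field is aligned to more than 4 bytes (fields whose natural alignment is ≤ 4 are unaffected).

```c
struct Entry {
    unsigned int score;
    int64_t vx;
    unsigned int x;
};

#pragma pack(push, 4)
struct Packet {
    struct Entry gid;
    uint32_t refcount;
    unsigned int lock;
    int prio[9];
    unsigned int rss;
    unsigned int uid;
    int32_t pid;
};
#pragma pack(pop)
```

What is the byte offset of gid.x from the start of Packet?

16

Entry: @0: score [4B, align 4] → 4; +4 pad (align 8); @8: vx [8B, align 8] → 16; @16: x [4B, align 4] → 20; +4 tail pad (align 8); size 24, align 8
@0: gid [24B, align 4] → 24
within Entry: x at 16
0 + 16 = 16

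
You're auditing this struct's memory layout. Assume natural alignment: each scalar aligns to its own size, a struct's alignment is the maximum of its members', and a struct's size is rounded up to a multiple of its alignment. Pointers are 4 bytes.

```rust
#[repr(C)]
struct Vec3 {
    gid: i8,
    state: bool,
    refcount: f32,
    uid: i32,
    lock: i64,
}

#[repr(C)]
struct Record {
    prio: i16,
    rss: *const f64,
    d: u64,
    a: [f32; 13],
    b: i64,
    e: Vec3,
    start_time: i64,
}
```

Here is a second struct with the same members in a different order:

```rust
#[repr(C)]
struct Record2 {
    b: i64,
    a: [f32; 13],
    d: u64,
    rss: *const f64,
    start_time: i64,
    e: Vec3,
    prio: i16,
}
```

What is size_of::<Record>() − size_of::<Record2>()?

Vec3: @0: gid [1B, align 1] → 1; @1: state [1B, align 1] → 2; +2 pad (align 4); @4: refcount [4B, align 4] → 8; @8: uid [4B, align 4] → 12; +4 pad (align 8); @16: lock [8B, align 8] → 24; size 24, align 8
@0: prio [2B, align 2] → 2
+2 pad (align 4)
@4: rss [4B, align 4] → 8
@8: d [8B, align 8] → 16
@16: a [52B, align 4] → 68
+4 pad (align 8)
@72: b [8B, align 8] → 80
@80: e [24B, align 8] → 104
@104: start_time [8B, align 8] → 112
size 112, align 8
— Record2 —
@0: b [8B, align 8] → 8
@8: a [52B, align 4] → 60
+4 pad (align 8)
@64: d [8B, align 8] → 72
@72: rss [4B, align 4] → 76
+4 pad (align 8)
@80: start_time [8B, align 8] → 88
@88: e [24B, align 8] → 112
@112: prio [2B, align 2] → 114
+6 tail pad (align 8)
size 120, align 8
112 − 120 = -8

-8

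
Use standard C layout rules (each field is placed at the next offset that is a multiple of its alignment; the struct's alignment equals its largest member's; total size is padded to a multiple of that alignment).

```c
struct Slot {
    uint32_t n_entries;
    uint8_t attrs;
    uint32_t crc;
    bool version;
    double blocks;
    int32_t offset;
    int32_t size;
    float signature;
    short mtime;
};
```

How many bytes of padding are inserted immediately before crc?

3

@0: n_entries [4B, align 4] → 4
@4: attrs [1B, align 1] → 5
+3 pad (align 4)
@8: crc [4B, align 4] → 12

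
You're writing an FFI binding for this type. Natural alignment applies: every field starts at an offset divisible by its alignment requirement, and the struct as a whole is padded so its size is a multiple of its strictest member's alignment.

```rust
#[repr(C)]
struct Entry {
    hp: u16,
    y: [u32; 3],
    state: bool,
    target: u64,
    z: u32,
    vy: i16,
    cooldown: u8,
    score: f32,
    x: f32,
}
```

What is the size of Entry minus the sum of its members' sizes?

10

hp at 0 (size 2, align 2) → ends 2
pad 2 to align 4 for y
y at 4 (size 12, align 4) → ends 16
state at 16 (size 1, align 1) → ends 17
pad 7 to align 8 for target
target at 24 (size 8, align 8) → ends 32
z at 32 (size 4, align 4) → ends 36
vy at 36 (size 2, align 2) → ends 38
cooldown at 38 (size 1, align 1) → ends 39
pad 1 to align 4 for score
score at 40 (size 4, align 4) → ends 44
x at 44 (size 4, align 4) → ends 48
total 48 bytes, alignment 8
data bytes 38, size 48 → padding 10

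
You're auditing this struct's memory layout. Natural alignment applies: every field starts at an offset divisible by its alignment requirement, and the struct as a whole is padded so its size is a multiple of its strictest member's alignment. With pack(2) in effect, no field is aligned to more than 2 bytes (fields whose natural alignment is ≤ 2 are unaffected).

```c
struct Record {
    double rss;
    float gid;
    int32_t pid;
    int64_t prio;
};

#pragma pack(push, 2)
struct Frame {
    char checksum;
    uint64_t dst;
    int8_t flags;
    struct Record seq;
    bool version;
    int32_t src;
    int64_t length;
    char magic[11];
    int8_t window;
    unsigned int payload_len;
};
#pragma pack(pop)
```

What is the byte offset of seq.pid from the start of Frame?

24

Record: @0: rss [8B, align 8] → 8; @8: gid [4B, align 4] → 12; @12: pid [4B, align 4] → 16; @16: prio [8B, align 8] → 24; size 24, align 8
@0: checksum [1B, align 1] → 1
+1 pad (align 2)
@2: dst [8B, align 2] → 10
@10: flags [1B, align 1] → 11
+1 pad (align 2)
@12: seq [24B, align 2] → 36
within Record: pid at 12
12 + 12 = 24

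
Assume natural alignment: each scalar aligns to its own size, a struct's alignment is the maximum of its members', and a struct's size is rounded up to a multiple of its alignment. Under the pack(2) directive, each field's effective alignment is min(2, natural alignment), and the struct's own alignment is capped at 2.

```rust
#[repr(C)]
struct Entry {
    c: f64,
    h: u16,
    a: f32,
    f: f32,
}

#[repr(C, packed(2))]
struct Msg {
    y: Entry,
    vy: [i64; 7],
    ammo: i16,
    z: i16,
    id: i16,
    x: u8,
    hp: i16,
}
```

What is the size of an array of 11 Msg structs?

990

Entry: 0..8  c  (8B, 8-aligned); 8..10  h  (2B, 2-aligned); 10..12  -- padding (2B); 12..16  a  (4B, 4-aligned); 16..20  f  (4B, 4-aligned); 20..24  -- tail padding (4B); sizeof = 24, alignof = 8
0..24  y  (24B, 2-aligned)
24..80  vy  (56B, 2-aligned)
80..82  ammo  (2B, 2-aligned)
82..84  z  (2B, 2-aligned)
84..86  id  (2B, 2-aligned)
86..87  x  (1B, 1-aligned)
87..88  -- padding (1B)
88..90  hp  (2B, 2-aligned)
sizeof = 90, alignof = 2
array of 11: 11 × 90 = 990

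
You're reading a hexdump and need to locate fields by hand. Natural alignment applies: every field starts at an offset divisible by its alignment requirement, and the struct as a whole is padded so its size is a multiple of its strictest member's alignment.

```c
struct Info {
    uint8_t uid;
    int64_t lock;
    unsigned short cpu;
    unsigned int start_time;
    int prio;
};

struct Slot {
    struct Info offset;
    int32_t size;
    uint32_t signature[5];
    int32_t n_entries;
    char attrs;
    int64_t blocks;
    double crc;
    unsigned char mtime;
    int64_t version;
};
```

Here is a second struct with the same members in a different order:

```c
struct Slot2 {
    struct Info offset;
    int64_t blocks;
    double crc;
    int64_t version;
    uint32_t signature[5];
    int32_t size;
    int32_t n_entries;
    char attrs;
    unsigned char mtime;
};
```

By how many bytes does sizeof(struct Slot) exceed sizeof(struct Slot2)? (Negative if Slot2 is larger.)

8

Info: @0: uid [1B, align 1] → 1; +7 pad (align 8); @8: lock [8B, align 8] → 16; @16: cpu [2B, align 2] → 18; +2 pad (align 4); @20: start_time [4B, align 4] → 24; @24: prio [4B, align 4] → 28; +4 tail pad (align 8); size 32, align 8
@0: offset [32B, align 8] → 32
@32: size [4B, align 4] → 36
@36: signature [20B, align 4] → 56
@56: n_entries [4B, align 4] → 60
@60: attrs [1B, align 1] → 61
+3 pad (align 8)
@64: blocks [8B, align 8] → 72
@72: crc [8B, align 8] → 80
@80: mtime [1B, align 1] → 81
+7 pad (align 8)
@88: version [8B, align 8] → 96
size 96, align 8
— Slot2 —
@0: offset [32B, align 8] → 32
@32: blocks [8B, align 8] → 40
@40: crc [8B, align 8] → 48
@48: version [8B, align 8] → 56
@56: signature [20B, align 4] → 76
@76: size [4B, align 4] → 80
@80: n_entries [4B, align 4] → 84
@84: attrs [1B, align 1] → 85
@85: mtime [1B, align 1] → 86
+2 tail pad (align 8)
size 88, align 8
96 − 88 = 8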